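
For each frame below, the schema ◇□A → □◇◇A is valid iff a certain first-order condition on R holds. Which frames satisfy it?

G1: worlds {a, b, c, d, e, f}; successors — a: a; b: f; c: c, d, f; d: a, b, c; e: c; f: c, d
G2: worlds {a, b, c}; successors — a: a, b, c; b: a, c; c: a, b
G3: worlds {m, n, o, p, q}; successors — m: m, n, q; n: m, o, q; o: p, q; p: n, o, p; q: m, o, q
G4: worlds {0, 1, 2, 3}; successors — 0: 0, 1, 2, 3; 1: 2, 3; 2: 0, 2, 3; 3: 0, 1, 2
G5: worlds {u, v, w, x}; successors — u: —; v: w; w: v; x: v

G2, G3, G4

This is the axiom for a generalized confluence (Geach) condition; its first-order frame correspondent is ∀x ∀y ∀z ((xRy ∧ xRz) → ∃w (yRw ∧ zR²w)).
G1: fails — dRa, dRb but no w with aRw and bR²w.
G2: holds.
G3: holds.
G4: holds.
G5: fails — vRw, vRw but no t with wRt and wR²t.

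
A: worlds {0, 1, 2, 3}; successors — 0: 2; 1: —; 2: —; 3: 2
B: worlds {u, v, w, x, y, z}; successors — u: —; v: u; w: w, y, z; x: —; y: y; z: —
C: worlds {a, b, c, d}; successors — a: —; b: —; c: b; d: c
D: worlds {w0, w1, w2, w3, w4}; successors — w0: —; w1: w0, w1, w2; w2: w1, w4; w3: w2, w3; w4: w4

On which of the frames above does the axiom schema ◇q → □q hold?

Frame correspondent (Sahlqvist): ∀x ∀y ∀z (Rxy ∧ Rxz → y = z) — i.e. partial functionality.
A: holds.
B: fails — w sees both w and y.
C: holds.
D: fails — w1 sees both w0 and w1.
Valid on: A, C.

A, C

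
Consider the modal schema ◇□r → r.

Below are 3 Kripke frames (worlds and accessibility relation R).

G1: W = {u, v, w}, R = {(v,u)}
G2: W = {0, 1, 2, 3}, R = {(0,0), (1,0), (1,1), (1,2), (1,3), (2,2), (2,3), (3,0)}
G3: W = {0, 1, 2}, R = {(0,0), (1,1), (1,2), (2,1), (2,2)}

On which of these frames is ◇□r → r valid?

This is the axiom for symmetry; its first-order frame correspondent is ∀x ∀y (Rxy → Ryx).
G1: fails — Rvu but not Ruv.
G2: fails — R10 but not R01.
G3: holds.
Valid on: G3.

G3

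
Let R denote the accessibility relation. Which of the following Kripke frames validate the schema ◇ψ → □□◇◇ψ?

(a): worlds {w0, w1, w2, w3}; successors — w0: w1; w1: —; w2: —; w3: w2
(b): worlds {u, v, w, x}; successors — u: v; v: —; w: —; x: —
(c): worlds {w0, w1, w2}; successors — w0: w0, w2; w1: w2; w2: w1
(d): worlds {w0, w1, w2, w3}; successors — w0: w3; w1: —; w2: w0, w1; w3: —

The schema corresponds to a generalized confluence (Geach) condition: ∀x ∀y ∀z ((xRy ∧ xR²z) → ∃w (y = w ∧ zR²w)).
(a): satisfies the condition.
(b): satisfies the condition.
(c): fails — w0Rw0, w0R²w1 but no w with w0=w and w1R²w.
(d): fails — w2Rw0, w2R²w3 but no w with w0=w and w3R²w.

(a), (b)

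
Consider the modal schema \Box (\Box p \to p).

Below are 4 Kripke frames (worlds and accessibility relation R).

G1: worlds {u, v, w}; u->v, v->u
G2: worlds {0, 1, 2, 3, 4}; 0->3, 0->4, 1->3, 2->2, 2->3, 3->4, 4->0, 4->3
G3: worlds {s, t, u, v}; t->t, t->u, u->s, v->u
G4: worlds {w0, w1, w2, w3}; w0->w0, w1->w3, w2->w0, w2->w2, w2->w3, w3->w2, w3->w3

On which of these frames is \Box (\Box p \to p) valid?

G4

The schema corresponds to shift-reflexivity: \forall x \forall y (Rxy \to Ryy).
G1: fails — Ruv but not Rvv.
G2: fails — R34 but not R44.
G3: fails — Rtu but not Ruu.
G4: condition met.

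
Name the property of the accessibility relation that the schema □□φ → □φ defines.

Density

Suppose □□φ→□φ is valid. Take Rxy and set V(φ)={w : xR²w}. Then □□φ at x, so □φ at x, so φ at y, i.e. ∃z(Rxz∧Rzy).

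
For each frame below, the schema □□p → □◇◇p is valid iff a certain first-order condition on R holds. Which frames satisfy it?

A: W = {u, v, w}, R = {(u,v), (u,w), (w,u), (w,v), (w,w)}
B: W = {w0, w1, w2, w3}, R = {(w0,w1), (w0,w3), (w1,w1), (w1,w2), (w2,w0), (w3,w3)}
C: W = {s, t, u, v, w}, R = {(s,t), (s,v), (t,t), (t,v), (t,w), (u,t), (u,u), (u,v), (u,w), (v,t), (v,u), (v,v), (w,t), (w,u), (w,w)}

B, C

This is the axiom for a generalized confluence (Geach) condition; its first-order frame correspondent is ∀x ∀z (xRz → ∃w (xR²w ∧ zR²w)).
A: fails — uRv but no t with uR²t and vR²t.
B: condition met.
C: condition met.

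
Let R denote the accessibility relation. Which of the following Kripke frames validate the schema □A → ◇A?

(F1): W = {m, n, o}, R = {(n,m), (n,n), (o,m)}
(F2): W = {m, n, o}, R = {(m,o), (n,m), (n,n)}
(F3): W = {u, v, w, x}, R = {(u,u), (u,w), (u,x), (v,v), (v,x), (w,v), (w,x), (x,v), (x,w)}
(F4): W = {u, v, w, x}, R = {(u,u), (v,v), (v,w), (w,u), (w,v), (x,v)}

(F3), (F4)

This is the axiom for seriality; its first-order frame correspondent is ∀x ∃y Rxy.
(F1): fails — world m has no successor.
(F2): fails — world o has no successor.
(F3): condition met.
(F4): condition met.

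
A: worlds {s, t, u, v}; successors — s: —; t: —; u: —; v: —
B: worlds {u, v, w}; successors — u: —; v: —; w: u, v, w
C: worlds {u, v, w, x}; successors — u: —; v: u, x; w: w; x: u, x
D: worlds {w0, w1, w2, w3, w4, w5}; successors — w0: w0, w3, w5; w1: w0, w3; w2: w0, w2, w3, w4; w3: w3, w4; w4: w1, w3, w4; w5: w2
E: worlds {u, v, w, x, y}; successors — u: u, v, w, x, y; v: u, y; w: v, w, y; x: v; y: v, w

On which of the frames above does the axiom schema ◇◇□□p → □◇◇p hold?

This is the axiom for a generalized confluence (Geach) condition; its first-order frame correspondent is ∀x ∀y ∀z ((xR²y ∧ xRz) → ∃w (yR²w ∧ zR²w)).
A: holds.
B: fails — wR²u, wRu but no t with uR²t and uR²t.
C: fails — vR²u, vRu but no t with uR²t and uR²t.
D: holds.
E: holds.

A, D, E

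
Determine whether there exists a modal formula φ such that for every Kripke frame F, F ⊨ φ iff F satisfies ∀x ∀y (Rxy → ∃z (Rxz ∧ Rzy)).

Yes — defined by □□r → □r

Yes: it is density, defined by the C4 schema □□r → □r.
Suppose □□r→□r is valid. Take Rxy and set V(r)={w : xR²w}. Then □□r at x, so □r at x, so r at y, i.e. ∃z(Rxz∧Rzy).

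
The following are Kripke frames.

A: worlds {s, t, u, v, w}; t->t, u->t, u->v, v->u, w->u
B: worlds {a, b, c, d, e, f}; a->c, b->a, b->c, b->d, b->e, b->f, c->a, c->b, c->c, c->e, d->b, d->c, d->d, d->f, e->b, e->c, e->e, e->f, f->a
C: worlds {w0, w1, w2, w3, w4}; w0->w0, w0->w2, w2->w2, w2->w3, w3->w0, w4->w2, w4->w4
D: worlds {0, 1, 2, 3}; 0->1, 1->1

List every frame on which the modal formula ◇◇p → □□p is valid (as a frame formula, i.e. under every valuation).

Frame correspondent (Sahlqvist): ∀x ∀y ∀z ((xR²y ∧ xR²z) → ∃w (y = w ∧ z = w)) — i.e. a generalized confluence (Geach) condition.
A: fails — uR²t, uR²u but t ≠ u.
B: fails — aR²a, aR²b but a ≠ b.
C: fails — w0R²w0, w0R²w2 but w0 ≠ w2.
D: holds.

D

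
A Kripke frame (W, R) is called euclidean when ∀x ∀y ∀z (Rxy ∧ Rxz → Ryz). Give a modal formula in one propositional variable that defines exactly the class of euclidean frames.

This is the Euclidean property; the standard corresponding axiom is 5: ◇p → □◇p.
Suppose ◇p→□◇p is valid. Take Rxy, Rxz and set V(p)={y}. Then ◇p at x, so □◇p at x, so ◇p at z, so some w with Rzw has p; w=y, i.e. Rzy. By symmetry of the argument, Ryz.

◇p → □◇p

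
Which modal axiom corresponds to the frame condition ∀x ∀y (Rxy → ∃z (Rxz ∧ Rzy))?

The condition is density. The C4 schema □□q → □q defines it.
Suppose □□q→□q is valid. Take Rxy and set V(q)={w : xR²w}. Then □□q at x, so □q at x, so q at y, i.e. ∃z(Rxz∧Rzy).

□□q → □q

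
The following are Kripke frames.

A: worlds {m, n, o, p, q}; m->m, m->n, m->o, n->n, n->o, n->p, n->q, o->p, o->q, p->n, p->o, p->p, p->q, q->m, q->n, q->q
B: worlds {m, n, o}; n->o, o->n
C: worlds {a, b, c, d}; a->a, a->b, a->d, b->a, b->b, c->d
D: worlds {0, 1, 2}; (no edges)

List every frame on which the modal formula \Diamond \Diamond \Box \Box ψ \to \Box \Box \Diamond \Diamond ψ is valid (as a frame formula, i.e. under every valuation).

Frame correspondent (Sahlqvist): \forall x \forall y \forall z ((x R^2 y \wedge x R^2 z) \to \exists w (y R^2 w \wedge z R^2 w)) — i.e. a generalized confluence (Geach) condition.
A: condition met.
B: condition met.
C: fails — aR²a, aR²d but no w with aR²w and dR²w.
D: condition met.

A, B, D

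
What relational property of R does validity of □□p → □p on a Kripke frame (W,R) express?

density

Suppose □□p→□p is valid. Take Rxy and set V(p)={w : xR²w}. Then □□p at x, so □p at x, so p at y, i.e. ∃z(Rxz∧Rzy).
Conversely, any frame satisfying ∀x ∀y (Rxy → ∃z (Rxz ∧ Rzy)) validates the schema.
So the correspondent is density.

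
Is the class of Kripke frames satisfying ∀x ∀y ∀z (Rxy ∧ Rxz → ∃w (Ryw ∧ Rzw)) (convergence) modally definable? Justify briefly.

The condition is convergence. A defining modal formula is ◇□r → □◇r.
Suppose ◇□r→□◇r is valid. Take Rxy, Rxz and set V(r)={w : Ryw}. Then □r at y so ◇□r at x, so □◇r at x, so ◇r at z, giving w with Rzw and Ryw.

Yes — defined by ◇□r → □◇r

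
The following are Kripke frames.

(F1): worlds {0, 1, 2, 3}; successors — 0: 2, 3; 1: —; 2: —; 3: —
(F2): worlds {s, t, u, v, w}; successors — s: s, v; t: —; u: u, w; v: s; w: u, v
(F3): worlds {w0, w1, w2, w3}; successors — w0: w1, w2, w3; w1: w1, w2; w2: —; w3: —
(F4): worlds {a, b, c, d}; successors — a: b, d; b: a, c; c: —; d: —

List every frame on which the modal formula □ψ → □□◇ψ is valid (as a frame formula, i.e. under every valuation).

This is the axiom for a generalized confluence (Geach) condition; its first-order frame correspondent is ∀x ∀z (xR²z → ∃w (xRw ∧ zRw)).
(F1): satisfies the condition.
(F2): fails — uR²v but no w* with uRw* and vRw*.
(F3): fails — w0R²w2 but no w with w0Rw and w2Rw.
(F4): fails — aR²c but no w with aRw and cRw.
Valid on: (F1).

(F1)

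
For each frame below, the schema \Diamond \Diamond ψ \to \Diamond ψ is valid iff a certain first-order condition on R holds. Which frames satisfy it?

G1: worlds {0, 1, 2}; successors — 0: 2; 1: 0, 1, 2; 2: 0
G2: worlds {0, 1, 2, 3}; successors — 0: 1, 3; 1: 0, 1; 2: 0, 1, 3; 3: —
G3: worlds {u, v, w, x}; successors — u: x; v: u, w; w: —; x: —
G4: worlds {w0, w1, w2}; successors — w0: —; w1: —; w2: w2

G4

This is the axiom for transitivity; its first-order frame correspondent is \forall x \forall y \forall z (Rxy \wedge Ryz \to Rxz).
G1: fails — R02 and R20 but not R00.
G2: fails — R10 and R03 but not R13.
G3: fails — Rvu and Rux but not Rvx.
G4: condition met.
Valid on: G4.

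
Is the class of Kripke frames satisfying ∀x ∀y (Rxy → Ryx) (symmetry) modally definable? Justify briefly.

Yes, by r → □◇r

Yes: it is symmetry, defined by the B schema r → □◇r.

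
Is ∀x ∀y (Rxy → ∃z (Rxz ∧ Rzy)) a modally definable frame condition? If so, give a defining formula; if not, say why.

The condition is density. A defining modal formula is □□r → □r.
Suppose □□r→□r is valid. Take Rxy and set V(r)={w : xR²w}. Then □□r at x, so □r at x, so r at y, i.e. ∃z(Rxz∧Rzy).

Yes, by □□r → □r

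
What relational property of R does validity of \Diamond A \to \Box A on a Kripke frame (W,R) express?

Suppose ◇A→□A is valid. Take Rxy, Rxz and set V(A)={y}. Then ◇A at x, so □A at x, so A at z, i.e. z=y.

partial functionality: \forall x \forall y \forall z (Rxy \wedge Rxz \to y = z)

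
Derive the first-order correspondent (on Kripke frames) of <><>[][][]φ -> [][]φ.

This is a Sahlqvist (Geach-type) schema ◇^2□^3φ → □^2◇^0φ.
First-order correspondent: forall x forall y forall z ((x R^2 y & x R^2 z) -> exists w (y R^3 w & z = w)).

forall x forall y forall z ((x R^2 y & x R^2 z) -> exists w (y R^3 w & z = w))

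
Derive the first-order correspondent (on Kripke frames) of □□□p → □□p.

∀x ∀z (xR²z → ∃w (xR³w ∧ z = w))

This is a Sahlqvist (Geach-type) schema ◇^0□^3p → □^2◇^0p.
Minimal-valuation argument: fix x; take any y with xR^0y and any z with xR^2z. Set V(p) to the set of worlds R-reachable from y in exactly 3 steps. Then □^3p holds at y, so the antecedent holds at x; validity forces ◇^0p at z, giving a w with zR^0w and yR^3w.
First-order correspondent: ∀x ∀z (xR²z → ∃w (xR³w ∧ z = w)).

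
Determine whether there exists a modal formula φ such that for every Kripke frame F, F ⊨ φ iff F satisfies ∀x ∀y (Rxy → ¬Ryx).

Not definable by any modal formula

Any modally definable frame class is closed under surjective bounded morphisms.
The 3-cycle (worlds a,b,c with a→b→c→a) is asymmetric. Mapping every world to a single reflexive point • is a surjective bounded morphism, and the reflexive point is not asymmetric (R•• but asymmetry requires ¬R••).
So no modal formula (or set of formulas) defines exactly the asymmetric frames.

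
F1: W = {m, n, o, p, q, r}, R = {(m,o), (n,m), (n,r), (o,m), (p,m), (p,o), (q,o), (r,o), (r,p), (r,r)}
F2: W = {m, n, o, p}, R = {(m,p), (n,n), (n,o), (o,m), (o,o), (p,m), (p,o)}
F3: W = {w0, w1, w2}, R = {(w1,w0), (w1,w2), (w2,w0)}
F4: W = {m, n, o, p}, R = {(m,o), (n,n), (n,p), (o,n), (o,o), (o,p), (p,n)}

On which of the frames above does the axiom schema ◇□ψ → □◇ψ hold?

This is the axiom for convergence; its first-order frame correspondent is ∀x ∀y ∀z (Rxy ∧ Rxz → ∃w (Ryw ∧ Rzw)).
F1: fails — Rpm and Rpo but m and o have no common successor.
F2: fails — Rom and Roo but m and o have no common successor.
F3: fails — Rw1w2 and Rw1w0 but w2 and w0 have no common successor.
F4: condition met.

F4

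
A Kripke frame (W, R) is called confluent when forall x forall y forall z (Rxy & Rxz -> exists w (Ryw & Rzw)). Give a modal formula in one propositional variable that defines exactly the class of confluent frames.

◇□p → □◇p

A defining formula is ◇□p → □◇p (the .2 axiom).
Suppose ◇□p→□◇p is valid. Take Rxy, Rxz and set V(p)={w : Ryw}. Then □p at y so ◇□p at x, so □◇p at x, so ◇p at z, giving w with Rzw and Ryw.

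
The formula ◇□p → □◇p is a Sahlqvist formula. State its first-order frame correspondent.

Suppose ◇□p→□◇p is valid. Take Rxy, Rxz and set V(p)={w : Ryw}. Then □p at y so ◇□p at x, so □◇p at x, so ◇p at z, giving w with Rzw and Ryw.

convergence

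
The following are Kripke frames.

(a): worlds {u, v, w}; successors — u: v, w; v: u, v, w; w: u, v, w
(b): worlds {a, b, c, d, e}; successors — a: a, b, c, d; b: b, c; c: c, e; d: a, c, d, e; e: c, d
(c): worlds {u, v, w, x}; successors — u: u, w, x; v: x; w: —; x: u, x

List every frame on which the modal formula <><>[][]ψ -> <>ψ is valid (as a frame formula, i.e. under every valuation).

The schema corresponds to a generalized confluence (Geach) condition: forall x forall y (x R^2 y -> exists w (y R^2 w & xRw)).
(a): holds.
(b): holds.
(c): fails — uR²w but no t with wR²t and uRt.

(a), (b)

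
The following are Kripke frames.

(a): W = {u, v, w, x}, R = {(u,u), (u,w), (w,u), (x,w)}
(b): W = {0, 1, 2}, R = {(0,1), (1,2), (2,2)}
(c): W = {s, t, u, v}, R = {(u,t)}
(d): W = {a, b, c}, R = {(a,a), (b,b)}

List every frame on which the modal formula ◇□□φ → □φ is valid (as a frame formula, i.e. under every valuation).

The schema corresponds to a generalized confluence (Geach) condition: ∀x ∀y ∀z ((xRy ∧ xRz) → ∃w (yR²w ∧ z = w)).
(a): ✓.
(b): fails — 0R1, 0R1 but no w with 1R²w and 1=w.
(c): fails — uRt, uRt but no w with tR²w and t=w.
(d): ✓.
Valid on: (a), (d).

(a), (d)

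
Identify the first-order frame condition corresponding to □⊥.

Emptiness of R

□⊥ is valid iff no world has any successor (otherwise □⊥ fails at any world with one).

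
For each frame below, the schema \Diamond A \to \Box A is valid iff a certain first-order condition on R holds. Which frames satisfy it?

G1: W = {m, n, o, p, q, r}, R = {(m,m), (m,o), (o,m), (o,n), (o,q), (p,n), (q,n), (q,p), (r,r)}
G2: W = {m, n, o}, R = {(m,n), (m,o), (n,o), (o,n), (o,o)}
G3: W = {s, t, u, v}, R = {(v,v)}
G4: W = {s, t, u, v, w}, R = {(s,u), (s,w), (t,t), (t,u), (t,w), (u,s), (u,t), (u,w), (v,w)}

Frame correspondent (Sahlqvist): \forall x \forall y \forall z (Rxy \wedge Rxz \to y = z) — i.e. partial functionality.
G1: fails — m sees both m and o.
G2: fails — m sees both n and o.
G3: ✓.
G4: fails — s sees both u and w.
Valid on: G3.

G3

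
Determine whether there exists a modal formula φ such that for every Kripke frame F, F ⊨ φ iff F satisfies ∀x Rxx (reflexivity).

The condition is reflexivity. A defining modal formula is □q → q.

Yes — defined by □q → q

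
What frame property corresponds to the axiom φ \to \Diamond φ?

reflexivity: \forall x Rxx

This is a form of the T axiom.
It corresponds to reflexivity: \forall x Rxx.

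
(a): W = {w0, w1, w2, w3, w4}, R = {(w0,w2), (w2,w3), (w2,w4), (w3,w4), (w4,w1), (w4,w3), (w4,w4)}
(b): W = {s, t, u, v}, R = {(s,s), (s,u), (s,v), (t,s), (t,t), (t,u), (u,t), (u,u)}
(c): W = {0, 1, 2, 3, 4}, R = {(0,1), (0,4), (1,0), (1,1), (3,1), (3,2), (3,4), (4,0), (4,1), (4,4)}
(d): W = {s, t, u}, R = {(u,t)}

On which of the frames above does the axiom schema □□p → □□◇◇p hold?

This is the axiom for a generalized confluence (Geach) condition; its first-order frame correspondent is ∀x ∀z (xR²z → ∃w (xR²w ∧ zR²w)).
(a): fails — w2R²w1 but no w with w2R²w and w1R²w.
(b): fails — sR²v but no w with sR²w and vR²w.
(c): satisfies the condition.
(d): satisfies the condition.
Valid on: (c), (d).

(c), (d)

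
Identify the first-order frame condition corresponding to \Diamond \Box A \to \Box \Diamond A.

Suppose ◇□A→□◇A is valid. Take Rxy, Rxz and set V(A)={w : Ryw}. Then □A at y so ◇□A at x, so □◇A at x, so ◇A at z, giving w with Rzw and Ryw.
The converse is a direct semantic check.
So the correspondent is convergence.

Convergence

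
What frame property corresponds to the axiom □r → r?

reflexivity: ∀x Rxx

Suppose □r→r is valid. At any x set V(r)={w : Rxw}. Then □r holds at x, so r holds at x, i.e. Rxx.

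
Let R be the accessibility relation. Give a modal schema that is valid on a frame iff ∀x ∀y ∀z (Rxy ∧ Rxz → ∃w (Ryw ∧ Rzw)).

A defining formula is ◇□s → □◇s (the .2 axiom).

◇□s → □◇s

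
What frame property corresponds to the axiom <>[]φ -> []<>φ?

Convergence

Suppose ◇□φ→□◇φ is valid. Take Rxy, Rxz and set V(φ)={w : Ryw}. Then □φ at y so ◇□φ at x, so □◇φ at x, so ◇φ at z, giving w with Rzw and Ryw.
Conversely, on a frame with convergence the schema holds at every world under every valuation.
Frame condition: forall x forall y forall z (Rxy & Rxz -> exists w (Ryw & Rzw)).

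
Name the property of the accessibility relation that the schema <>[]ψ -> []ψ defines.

the Euclidean property

Replacing ψ by ¬ψ and contraposing gives the equivalent schema ◇ψ → □◇ψ.
Suppose ◇ψ→□◇ψ is valid. Take Rxy, Rxz and set V(ψ)={y}. Then ◇ψ at x, so □◇ψ at x, so ◇ψ at z, so some w with Rzw has ψ; w=y, i.e. Rzy. By symmetry of the argument, Ryz.
The converse is a direct semantic check.
Frame condition: forall x forall y forall z (Rxy & Rxz -> Ryz).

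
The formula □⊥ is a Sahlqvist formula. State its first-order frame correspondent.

Emptiness of R

□⊥ is valid iff no world has any successor (otherwise □⊥ fails at any world with one).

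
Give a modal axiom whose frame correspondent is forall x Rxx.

This is reflexivity; the standard corresponding axiom is T: □q → q.
Suppose □q→q is valid. At any x set V(q)={w : Rxw}. Then □q holds at x, so q holds at x, i.e. Rxx.

□q → q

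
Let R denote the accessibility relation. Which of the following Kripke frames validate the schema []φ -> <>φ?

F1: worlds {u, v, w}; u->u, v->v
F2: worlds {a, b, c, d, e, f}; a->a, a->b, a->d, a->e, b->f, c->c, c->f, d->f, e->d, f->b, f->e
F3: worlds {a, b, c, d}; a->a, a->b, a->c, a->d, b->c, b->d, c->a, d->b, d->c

F2, F3

The schema corresponds to seriality: forall x exists y Rxy.
F1: fails — world w has no successor.
F2: satisfies the condition.
F3: satisfies the condition.
Valid on: F2, F3.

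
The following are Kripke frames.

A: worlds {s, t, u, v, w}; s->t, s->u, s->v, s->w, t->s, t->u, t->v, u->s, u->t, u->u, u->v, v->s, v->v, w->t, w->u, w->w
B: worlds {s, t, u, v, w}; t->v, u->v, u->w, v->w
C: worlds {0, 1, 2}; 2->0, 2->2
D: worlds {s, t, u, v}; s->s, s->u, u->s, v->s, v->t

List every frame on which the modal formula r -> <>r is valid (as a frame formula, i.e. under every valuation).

Frame correspondent (Sahlqvist): forall x Rxx — i.e. reflexivity.
A: fails — world s does not see itself.
B: fails — world s does not see itself.
C: fails — world 0 does not see itself.
D: fails — world t does not see itself.
Valid on no frame.

none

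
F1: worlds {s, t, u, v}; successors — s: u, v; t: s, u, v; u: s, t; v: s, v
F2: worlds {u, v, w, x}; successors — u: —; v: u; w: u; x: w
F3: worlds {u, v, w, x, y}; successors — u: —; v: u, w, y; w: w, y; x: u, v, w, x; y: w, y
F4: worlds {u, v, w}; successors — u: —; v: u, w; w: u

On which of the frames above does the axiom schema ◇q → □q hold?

Frame correspondent (Sahlqvist): ∀x ∀y ∀z (Rxy ∧ Rxz → y = z) — i.e. partial functionality.
F1: fails — s sees both u and v.
F2: ✓.
F3: fails — v sees both u and w.
F4: fails — v sees both u and w.

F2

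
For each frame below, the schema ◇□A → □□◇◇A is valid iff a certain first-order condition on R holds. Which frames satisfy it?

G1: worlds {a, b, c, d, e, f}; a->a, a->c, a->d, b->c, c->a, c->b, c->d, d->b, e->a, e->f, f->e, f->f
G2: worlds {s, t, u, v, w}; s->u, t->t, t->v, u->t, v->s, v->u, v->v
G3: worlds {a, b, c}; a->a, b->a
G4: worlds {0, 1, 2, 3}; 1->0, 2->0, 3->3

The schema corresponds to a generalized confluence (Geach) condition: ∀x ∀y ∀z ((xRy ∧ xR²z) → ∃w (yRw ∧ zR²w)).
G1: fails — aRc, aR²d but no w with cRw and dR²w.
G2: fails — tRv, tR²s but no w* with vRw* and sR²w*.
G3: holds.
G4: holds.

G3, G4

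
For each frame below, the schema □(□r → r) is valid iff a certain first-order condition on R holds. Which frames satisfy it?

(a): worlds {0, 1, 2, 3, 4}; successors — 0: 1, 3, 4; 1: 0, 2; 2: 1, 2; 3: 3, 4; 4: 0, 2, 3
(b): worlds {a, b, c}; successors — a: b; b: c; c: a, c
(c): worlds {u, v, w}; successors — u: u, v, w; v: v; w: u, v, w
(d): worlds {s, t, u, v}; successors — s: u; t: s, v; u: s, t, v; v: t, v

(c)

The schema corresponds to shift-reflexivity: ∀x ∀y (Rxy → Ryy).
(a): fails — R10 but not R00.
(b): fails — Rca but not Raa.
(c): holds.
(d): fails — Rut but not Rtt.
Valid on: (c).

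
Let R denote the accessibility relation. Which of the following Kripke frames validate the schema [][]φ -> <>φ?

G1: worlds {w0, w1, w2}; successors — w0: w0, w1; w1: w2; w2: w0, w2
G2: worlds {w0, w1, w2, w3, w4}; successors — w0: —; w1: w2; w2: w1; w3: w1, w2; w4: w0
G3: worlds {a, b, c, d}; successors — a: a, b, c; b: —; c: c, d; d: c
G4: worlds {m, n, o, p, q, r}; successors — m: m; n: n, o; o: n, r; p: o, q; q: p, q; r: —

The schema corresponds to a generalized confluence (Geach) condition: forall x exists w (x R^2 w & xRw).
G1: holds.
G2: fails — at w0 but no w with w0R²w and w0Rw.
G3: fails — at b but no w with bR²w and bRw.
G4: fails — at r but no w with rR²w and rRw.
Valid on: G1.

G1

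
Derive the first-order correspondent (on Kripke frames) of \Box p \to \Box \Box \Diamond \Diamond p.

This is a Sahlqvist (Geach-type) schema ◇^0□^1p → □^2◇^2p.
Minimal-valuation argument: fix x; take any y with xR^0y and any z with xR^2z. Set V(p) to the set of worlds R-reachable from y in exactly 1 step. Then □^1p holds at y, so the antecedent holds at x; validity forces ◇^2p at z, giving a w with zR^2w and yR^1w.
First-order correspondent: \forall x \forall z (x R^2 z \to \exists w (xRw \wedge z R^2 w)).

\forall x \forall z (x R^2 z \to \exists w (xRw \wedge z R^2 w))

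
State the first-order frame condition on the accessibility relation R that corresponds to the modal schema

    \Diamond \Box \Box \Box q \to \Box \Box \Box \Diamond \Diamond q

This is a Sahlqvist (Geach-type) schema ◇^1□^3q → □^3◇^2q.
Minimal-valuation argument: fix x; take any y with xR^1y and any z with xR^3z. Set V(q) to the set of worlds R-reachable from y in exactly 3 steps. Then □^3q holds at y, so the antecedent holds at x; validity forces ◇^2q at z, giving a w with zR^2w and yR^3w.
First-order correspondent: \forall x \forall y \forall z ((xRy \wedge x R^3 z) \to \exists w (y R^3 w \wedge z R^2 w)).

\forall x \forall y \forall z ((xRy \wedge x R^3 z) \to \exists w (y R^3 w \wedge z R^2 w))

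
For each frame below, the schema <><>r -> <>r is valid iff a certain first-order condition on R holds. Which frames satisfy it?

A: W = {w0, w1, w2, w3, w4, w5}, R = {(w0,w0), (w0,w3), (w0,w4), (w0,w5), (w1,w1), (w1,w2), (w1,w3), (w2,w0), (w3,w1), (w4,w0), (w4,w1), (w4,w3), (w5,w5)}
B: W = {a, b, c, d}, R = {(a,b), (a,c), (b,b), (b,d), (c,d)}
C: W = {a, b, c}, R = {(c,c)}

This is the axiom for transitivity; its first-order frame correspondent is forall x forall y forall z (Rxy & Ryz -> Rxz).
A: fails — Rw1w2 and Rw2w0 but not Rw1w0.
B: fails — Rab and Rbd but not Rad.
C: condition met.
Valid on: C.

C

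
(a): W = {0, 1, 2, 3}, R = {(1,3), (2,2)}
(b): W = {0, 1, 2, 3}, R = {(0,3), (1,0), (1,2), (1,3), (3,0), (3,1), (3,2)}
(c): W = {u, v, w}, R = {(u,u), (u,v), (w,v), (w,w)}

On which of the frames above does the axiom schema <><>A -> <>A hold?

(a), (c)

The schema corresponds to transitivity: forall x forall y forall z (Rxy & Ryz -> Rxz).
(a): holds.
(b): fails — R31 and R13 but not R33.
(c): holds.
Valid on: (a), (c).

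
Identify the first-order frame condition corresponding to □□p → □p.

density: ∀x ∀y (Rxy → ∃z (Rxz ∧ Rzy))

This schema is the C4 axiom.
Its frame correspondent is density — ∀x ∀y (Rxy → ∃z (Rxz ∧ Rzy)).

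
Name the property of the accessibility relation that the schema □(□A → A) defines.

Suppose □(□A→A) is valid. Take Rxy and set V(A)={w : Ryw}. Then at y, □A holds; since □(□A→A) at x, □A→A at y, so A at y, i.e. Ryy.
Conversely, on a frame with shift-reflexivity the schema holds at every world under every valuation.
So the correspondent is shift-reflexivity.

shift-reflexivity: ∀x ∀y (Rxy → Ryy)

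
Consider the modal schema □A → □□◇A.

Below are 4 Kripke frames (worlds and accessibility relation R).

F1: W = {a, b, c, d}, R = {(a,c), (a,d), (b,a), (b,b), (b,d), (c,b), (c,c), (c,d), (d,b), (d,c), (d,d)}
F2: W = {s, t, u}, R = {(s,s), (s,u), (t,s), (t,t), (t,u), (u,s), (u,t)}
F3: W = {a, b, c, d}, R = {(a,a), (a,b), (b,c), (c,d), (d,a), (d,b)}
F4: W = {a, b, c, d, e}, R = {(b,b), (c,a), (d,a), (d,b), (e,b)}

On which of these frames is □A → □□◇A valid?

This is the axiom for a generalized confluence (Geach) condition; its first-order frame correspondent is ∀x ∀z (xR²z → ∃w (xRw ∧ zRw)).
F1: ✓.
F2: ✓.
F3: fails — aR²b but no w with aRw and bRw.
F4: ✓.

F1, F2, F4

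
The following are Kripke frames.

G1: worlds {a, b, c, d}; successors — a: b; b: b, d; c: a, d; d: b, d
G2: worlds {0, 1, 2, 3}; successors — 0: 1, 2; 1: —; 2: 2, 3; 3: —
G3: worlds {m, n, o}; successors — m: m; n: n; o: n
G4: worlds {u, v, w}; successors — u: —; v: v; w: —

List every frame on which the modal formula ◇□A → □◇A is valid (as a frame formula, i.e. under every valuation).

Frame correspondent (Sahlqvist): ∀x ∀y ∀z (Rxy ∧ Rxz → ∃w (Ryw ∧ Rzw)) — i.e. convergence.
G1: condition met.
G2: fails — R01 and R01 but 1 and 1 have no common successor.
G3: condition met.
G4: condition met.

G1, G3, G4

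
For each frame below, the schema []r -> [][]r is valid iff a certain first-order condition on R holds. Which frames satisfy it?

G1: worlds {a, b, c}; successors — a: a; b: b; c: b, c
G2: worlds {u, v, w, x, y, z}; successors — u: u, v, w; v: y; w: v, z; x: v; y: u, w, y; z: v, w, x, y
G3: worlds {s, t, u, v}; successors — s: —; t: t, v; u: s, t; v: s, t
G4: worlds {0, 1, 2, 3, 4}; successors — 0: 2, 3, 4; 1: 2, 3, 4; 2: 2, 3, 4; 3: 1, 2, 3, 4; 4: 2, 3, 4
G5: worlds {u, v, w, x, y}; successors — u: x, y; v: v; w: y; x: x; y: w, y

Frame correspondent (Sahlqvist): forall x forall y forall z (Rxy & Ryz -> Rxz) — i.e. transitivity.
G1: condition met.
G2: fails — Ruv and Rvy but not Ruy.
G3: fails — Rtv and Rvs but not Rts.
G4: fails — R23 and R31 but not R21.
G5: fails — Rwy and Ryw but not Rww.

G1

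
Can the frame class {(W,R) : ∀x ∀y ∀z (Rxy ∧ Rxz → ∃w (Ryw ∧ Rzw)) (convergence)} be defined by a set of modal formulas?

Definable; ◇□q → □◇q defines it

This is a Sahlqvist condition; the .2 axiom ◇□q → □◇q defines it.
Suppose ◇□q→□◇q is valid. Take Rxy, Rxz and set V(q)={w : Ryw}. Then □q at y so ◇□q at x, so □◇q at x, so ◇q at z, giving w with Rzw and Ryw.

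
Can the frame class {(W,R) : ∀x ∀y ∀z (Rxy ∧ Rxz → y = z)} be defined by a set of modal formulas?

Definable; ◇p → □p defines it

The condition is partial functionality. A defining modal formula is ◇p → □p.
Suppose ◇p→□p is valid. Take Rxy, Rxz and set V(p)={y}. Then ◇p at x, so □p at x, so p at z, i.e. z=y.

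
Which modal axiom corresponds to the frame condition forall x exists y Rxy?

□r → ◇r

This is seriality; the standard corresponding axiom is D: □r → ◇r.
Suppose □r→◇r is valid. At any x set V(r)=W. Then □r at x, so ◇r at x, so x has a successor.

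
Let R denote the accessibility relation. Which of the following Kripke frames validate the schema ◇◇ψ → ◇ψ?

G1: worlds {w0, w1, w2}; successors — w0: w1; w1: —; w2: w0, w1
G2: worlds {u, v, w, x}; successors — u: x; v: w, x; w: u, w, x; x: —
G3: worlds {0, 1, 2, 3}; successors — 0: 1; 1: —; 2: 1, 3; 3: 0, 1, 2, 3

The schema corresponds to transitivity: ∀x ∀y ∀z (Rxy ∧ Ryz → Rxz).
G1: satisfies the condition.
G2: fails — Rvw and Rwu but not Rvu.
G3: fails — R23 and R32 but not R22.
Valid on: G1.

G1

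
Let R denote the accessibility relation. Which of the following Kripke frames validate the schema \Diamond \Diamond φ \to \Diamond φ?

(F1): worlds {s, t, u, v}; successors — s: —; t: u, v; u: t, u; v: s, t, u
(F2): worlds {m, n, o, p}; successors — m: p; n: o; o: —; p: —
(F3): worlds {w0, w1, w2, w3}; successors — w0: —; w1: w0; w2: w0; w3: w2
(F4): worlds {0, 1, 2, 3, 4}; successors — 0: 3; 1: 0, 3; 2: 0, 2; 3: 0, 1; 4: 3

(F2)

This is the axiom for transitivity; its first-order frame correspondent is \forall x \forall y \forall z (Rxy \wedge Ryz \to Rxz).
(F1): fails — Rtv and Rvt but not Rtt.
(F2): condition met.
(F3): fails — Rw3w2 and Rw2w0 but not Rw3w0.
(F4): fails — R31 and R13 but not R33.
Valid on: (F2).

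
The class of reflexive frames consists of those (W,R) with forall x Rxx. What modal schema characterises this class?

A defining formula is □ψ → ψ (the T axiom).
Suppose □ψ→ψ is valid. At any x set V(ψ)={w : Rxw}. Then □ψ holds at x, so ψ holds at x, i.e. Rxx.

□ψ → ψ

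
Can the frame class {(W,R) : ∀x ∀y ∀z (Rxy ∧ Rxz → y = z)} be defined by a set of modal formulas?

Definable; ◇p → □p defines it

This is a Sahlqvist condition; the CD axiom ◇p → □p defines it.
Suppose ◇p→□p is valid. Take Rxy, Rxz and set V(p)={y}. Then ◇p at x, so □p at x, so p at z, i.e. z=y.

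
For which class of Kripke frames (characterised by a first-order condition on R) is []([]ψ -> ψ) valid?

Shift-reflexivity

Suppose □(□ψ→ψ) is valid. Take Rxy and set V(ψ)={w : Ryw}. Then at y, □ψ holds; since □(□ψ→ψ) at x, □ψ→ψ at y, so ψ at y, i.e. Ryy.
Conversely, on a frame with shift-reflexivity the schema holds at every world under every valuation.
Frame condition: forall x forall y (Rxy -> Ryy).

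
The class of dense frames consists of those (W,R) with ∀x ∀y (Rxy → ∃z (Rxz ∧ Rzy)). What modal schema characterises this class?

The condition is density. The C4 schema □□s → □s defines it.

□□s → □s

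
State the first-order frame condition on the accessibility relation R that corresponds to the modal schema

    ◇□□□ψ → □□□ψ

This is a Sahlqvist (Geach-type) schema ◇^1□^3ψ → □^3◇^0ψ.
Minimal-valuation argument: fix x; take any y with xR^1y and any z with xR^3z. Set V(ψ) to the set of worlds R-reachable from y in exactly 3 steps. Then □^3ψ holds at y, so the antecedent holds at x; validity forces ◇^0ψ at z, giving a w with zR^0w and yR^3w.
First-order correspondent: ∀x ∀y ∀z ((xRy ∧ xR³z) → ∃w (yR³w ∧ z = w)).

∀x ∀y ∀z ((xRy ∧ xR³z) → ∃w (yR³w ∧ z = w))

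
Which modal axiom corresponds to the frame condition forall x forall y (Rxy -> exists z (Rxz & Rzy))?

□□q → □q

A defining formula is □□q → □q (the C4 axiom).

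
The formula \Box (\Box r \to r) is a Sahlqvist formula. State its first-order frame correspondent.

This schema is the T□ axiom.
Its frame correspondent is shift-reflexivity — \forall x \forall y (Rxy \to Ryy).

shift-reflexivity: \forall x \forall y (Rxy \to Ryy)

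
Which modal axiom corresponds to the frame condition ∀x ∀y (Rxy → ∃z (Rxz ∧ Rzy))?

This is density; the standard corresponding axiom is C4: □□q → □q.

□□q → □q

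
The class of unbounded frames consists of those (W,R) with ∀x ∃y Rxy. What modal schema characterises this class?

This is seriality; the standard corresponding axiom is D: □q → ◇q.
Suppose □q→◇q is valid. At any x set V(q)=W. Then □q at x, so ◇q at x, so x has a successor.

□q → ◇q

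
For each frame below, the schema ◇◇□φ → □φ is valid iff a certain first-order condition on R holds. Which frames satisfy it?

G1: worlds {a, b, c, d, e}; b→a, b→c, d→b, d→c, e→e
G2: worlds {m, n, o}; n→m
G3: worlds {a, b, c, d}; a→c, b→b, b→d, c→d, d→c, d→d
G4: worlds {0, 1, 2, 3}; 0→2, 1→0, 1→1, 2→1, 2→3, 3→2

G2

This is the axiom for a generalized confluence (Geach) condition; its first-order frame correspondent is ∀x ∀y ∀z ((xR²y ∧ xRz) → ∃w (yRw ∧ z = w)).
G1: fails — dR²a, dRb but no w with aRw and b=w.
G2: ✓.
G3: fails — bR²c, bRb but no w with cRw and b=w.
G4: fails — 0R²1, 0R2 but no w with 1Rw and 2=w.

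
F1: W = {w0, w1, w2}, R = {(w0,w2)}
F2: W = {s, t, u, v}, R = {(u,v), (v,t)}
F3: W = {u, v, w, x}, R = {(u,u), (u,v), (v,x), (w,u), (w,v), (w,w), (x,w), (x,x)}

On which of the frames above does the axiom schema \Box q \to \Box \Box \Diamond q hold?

F1

This is the axiom for a generalized confluence (Geach) condition; its first-order frame correspondent is \forall x \forall z (x R^2 z \to \exists w (xRw \wedge zRw)).
F1: condition met.
F2: fails — uR²t but no w with uRw and tRw.
F3: fails — uR²v but no t with uRt and vRt.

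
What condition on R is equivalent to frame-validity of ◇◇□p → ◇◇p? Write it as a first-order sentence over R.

This is a Sahlqvist (Geach-type) schema ◇^2□^1p → □^0◇^2p.
Minimal-valuation argument: fix x; take any y with xR^2y and any z with xR^0z. Set V(p) to the set of worlds R-reachable from y in exactly 1 step. Then □^1p holds at y, so the antecedent holds at x; validity forces ◇^2p at z, giving a w with zR^2w and yR^1w.
First-order correspondent: ∀x ∀y (xR²y → ∃w (yRw ∧ xR²w)).

∀x ∀y (xR²y → ∃w (yRw ∧ xR²w))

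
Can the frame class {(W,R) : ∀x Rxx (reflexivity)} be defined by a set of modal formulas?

Definable; □p → p defines it

The condition is reflexivity. A defining modal formula is □p → p.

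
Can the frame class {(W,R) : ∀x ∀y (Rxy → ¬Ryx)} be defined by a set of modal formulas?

No

Any modally definable frame class is closed under surjective bounded morphisms.
The 3-cycle (worlds s,t,u with s→t→u→s) is asymmetric. Mapping every world to a single reflexive point • is a surjective bounded morphism, and the reflexive point is not asymmetric (R•• but asymmetry requires ¬R••).
So the class is not modally definable.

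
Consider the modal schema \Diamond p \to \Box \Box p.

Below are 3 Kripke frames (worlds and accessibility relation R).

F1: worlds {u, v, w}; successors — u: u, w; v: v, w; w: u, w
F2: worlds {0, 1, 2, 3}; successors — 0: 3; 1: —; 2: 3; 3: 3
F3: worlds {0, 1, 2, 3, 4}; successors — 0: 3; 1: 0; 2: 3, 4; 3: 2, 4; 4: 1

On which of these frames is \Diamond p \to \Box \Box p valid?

This is the axiom for a generalized confluence (Geach) condition; its first-order frame correspondent is \forall x \forall y \forall z ((xRy \wedge x R^2 z) \to \exists w (y = w \wedge z = w)).
F1: fails — uRu, uR²w but u ≠ w.
F2: ✓.
F3: fails — 0R3, 0R²2 but 3 ≠ 2.

F2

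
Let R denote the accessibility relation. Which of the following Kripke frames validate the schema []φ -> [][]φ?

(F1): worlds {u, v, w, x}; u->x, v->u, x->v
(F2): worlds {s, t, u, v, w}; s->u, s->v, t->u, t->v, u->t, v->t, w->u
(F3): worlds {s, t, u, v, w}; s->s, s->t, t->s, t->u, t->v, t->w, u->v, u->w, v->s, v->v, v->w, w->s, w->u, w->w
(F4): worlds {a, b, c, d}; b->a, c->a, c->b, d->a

(F4)

The schema corresponds to transitivity: forall x forall y forall z (Rxy & Ryz -> Rxz).
(F1): fails — Rvu and Rux but not Rvx.
(F2): fails — Rtv and Rvt but not Rtt.
(F3): fails — Ruv and Rvs but not Rus.
(F4): condition met.
Valid on: (F4).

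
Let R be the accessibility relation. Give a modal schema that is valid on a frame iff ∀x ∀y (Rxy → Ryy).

□(□s → s)

A defining formula is □(□s → s) (the T□ axiom).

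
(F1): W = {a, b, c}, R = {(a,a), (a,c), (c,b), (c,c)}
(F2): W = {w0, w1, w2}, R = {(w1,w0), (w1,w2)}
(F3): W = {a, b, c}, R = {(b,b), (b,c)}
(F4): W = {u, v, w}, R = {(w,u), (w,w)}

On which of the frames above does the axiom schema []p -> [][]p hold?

Frame correspondent (Sahlqvist): forall x forall y forall z (Rxy & Ryz -> Rxz) — i.e. transitivity.
(F1): fails — Rac and Rcb but not Rab.
(F2): condition met.
(F3): condition met.
(F4): condition met.

(F2), (F3), (F4)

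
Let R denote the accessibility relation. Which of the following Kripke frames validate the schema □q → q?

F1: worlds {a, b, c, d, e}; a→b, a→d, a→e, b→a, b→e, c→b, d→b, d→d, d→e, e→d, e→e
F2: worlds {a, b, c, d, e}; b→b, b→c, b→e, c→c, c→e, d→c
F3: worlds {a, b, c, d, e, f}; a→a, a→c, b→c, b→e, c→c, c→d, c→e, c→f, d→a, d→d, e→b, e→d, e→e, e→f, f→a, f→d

none

Frame correspondent (Sahlqvist): ∀x Rxx — i.e. reflexivity.
F1: fails — world a does not see itself.
F2: fails — world a does not see itself.
F3: fails — world b does not see itself.
Valid on no frame.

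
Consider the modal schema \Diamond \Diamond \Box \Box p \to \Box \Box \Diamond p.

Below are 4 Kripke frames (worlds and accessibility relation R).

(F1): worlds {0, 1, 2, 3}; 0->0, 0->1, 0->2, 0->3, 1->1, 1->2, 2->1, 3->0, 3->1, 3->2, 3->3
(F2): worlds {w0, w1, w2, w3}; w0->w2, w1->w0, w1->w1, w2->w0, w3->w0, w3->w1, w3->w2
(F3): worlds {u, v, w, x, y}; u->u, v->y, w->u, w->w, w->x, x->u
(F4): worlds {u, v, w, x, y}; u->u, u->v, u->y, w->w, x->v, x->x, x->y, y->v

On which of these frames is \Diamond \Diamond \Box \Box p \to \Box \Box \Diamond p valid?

(F1), (F3)

This is the axiom for a generalized confluence (Geach) condition; its first-order frame correspondent is \forall x \forall y \forall z ((x R^2 y \wedge x R^2 z) \to \exists w (y R^2 w \wedge zRw)).
(F1): satisfies the condition.
(F2): fails — w0R²w0, w0R²w0 but no w with w0R²w and w0Rw.
(F3): satisfies the condition.
(F4): fails — uR²u, uR²v but no t with uR²t and vRt.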